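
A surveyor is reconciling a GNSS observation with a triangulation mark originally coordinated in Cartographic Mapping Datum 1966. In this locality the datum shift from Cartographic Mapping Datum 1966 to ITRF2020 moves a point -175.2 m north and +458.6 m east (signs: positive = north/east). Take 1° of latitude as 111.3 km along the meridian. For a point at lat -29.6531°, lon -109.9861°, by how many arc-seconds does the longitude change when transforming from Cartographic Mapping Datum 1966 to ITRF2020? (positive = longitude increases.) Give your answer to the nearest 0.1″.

At latitude -29.6531°, cos φ = 0.869037.
1° of longitude at this latitude = 111.3 × cos φ = 96.72 km, so Δλ = 458.6 / 96723.8 = 0.0047413° = 17.069″.

Δλ = 17.1″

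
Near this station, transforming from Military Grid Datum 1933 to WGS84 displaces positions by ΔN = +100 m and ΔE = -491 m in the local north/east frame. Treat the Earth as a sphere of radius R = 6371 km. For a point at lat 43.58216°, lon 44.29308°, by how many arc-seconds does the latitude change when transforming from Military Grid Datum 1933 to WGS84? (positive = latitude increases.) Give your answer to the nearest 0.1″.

On a sphere of radius R, 1 rad of latitude = R, so Δφ = ΔN / R = 100.0 / 6371000 = 1.5696e-05 rad = 3.238″.

Δφ = 3.2″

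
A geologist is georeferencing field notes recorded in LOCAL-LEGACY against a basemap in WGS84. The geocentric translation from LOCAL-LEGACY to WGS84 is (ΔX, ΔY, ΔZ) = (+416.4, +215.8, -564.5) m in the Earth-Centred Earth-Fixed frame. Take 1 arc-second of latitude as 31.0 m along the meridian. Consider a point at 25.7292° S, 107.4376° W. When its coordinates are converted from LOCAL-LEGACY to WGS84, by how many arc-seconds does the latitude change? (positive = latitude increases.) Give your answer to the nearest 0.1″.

sin φ = -0.434118, cos φ = 0.900856, sin λ = -0.954044, cos λ = -0.299667.
North component: ΔN = −sin φ cos λ·ΔX − sin φ sin λ·ΔY + cos φ·ΔZ = −(-0.434118)(-0.299667)(416.4) − (-0.434118)(-0.954044)(215.8) + (0.900856)(-564.5) = -652.08 m.
1° of latitude spans 3600 × 31.00 = 111600 m, so Δφ = -652.08 / 111600 × 3600 = -21.035″.

Δφ = -21.0″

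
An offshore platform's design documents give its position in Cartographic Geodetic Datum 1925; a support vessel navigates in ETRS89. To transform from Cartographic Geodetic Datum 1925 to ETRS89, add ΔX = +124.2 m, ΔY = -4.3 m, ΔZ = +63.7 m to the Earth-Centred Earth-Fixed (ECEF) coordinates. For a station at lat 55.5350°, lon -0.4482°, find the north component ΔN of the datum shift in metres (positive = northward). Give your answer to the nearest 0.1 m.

The local north axis is (−sin φ cos λ, −sin φ sin λ, cos φ), giving ΔN = -102.396 − 0.028 + 36.048 = -66.38 m.

ΔN = -66.4 m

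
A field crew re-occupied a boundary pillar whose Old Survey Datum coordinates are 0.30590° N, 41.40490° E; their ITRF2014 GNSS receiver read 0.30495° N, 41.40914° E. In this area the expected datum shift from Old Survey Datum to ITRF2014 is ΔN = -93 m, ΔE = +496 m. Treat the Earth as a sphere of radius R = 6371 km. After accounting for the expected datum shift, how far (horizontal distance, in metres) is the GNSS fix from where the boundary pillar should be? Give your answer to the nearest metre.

28 m

Observed coordinate differences: Δφ = -0.00095°, Δλ = +0.00424°.
Converting to metres (1° lat = 111195 m, cos φ = 0.999986): observed ΔN = -105.6 m, observed ΔE = 471.5 m.
Subtracting the expected shift leaves a residual of -105.6 − (-93) = -12.6 m north and 471.5 − (496) = -24.5 m east.
Residual distance = √((-12.6)² + (-24.5)²) = 27.6 m.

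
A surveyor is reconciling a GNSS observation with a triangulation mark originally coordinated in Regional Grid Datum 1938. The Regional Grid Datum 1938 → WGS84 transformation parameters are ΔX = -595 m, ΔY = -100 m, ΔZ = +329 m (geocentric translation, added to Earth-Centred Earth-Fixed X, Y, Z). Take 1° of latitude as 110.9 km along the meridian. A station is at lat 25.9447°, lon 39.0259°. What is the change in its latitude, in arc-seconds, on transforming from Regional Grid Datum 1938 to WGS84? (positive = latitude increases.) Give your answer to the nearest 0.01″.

sin φ = 0.437503, cos φ = 0.899217, sin λ = 0.629672, cos λ = 0.776861.
North component: ΔN = −sin φ cos λ·ΔX − sin φ sin λ·ΔY + cos φ·ΔZ = −(0.437503)(0.776861)(-595) − (0.437503)(0.629672)(-100) + (0.899217)(329) = 525.62 m.
1° of latitude spans 110900 m, so Δφ = 525.62 / 110900 × 3600 = 17.062″.

Δφ = 17.06″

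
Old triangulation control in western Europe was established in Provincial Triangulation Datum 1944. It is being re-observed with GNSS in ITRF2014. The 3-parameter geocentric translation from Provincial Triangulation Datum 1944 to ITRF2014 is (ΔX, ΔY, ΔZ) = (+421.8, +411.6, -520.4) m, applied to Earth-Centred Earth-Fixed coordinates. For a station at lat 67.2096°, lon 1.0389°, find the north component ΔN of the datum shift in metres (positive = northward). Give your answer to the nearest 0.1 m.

ΔN = -597.3 m

The local north axis is (−sin φ cos λ, −sin φ sin λ, cos φ), giving ΔN = -388.805 − 6.880 − 201.583 = -597.27 m.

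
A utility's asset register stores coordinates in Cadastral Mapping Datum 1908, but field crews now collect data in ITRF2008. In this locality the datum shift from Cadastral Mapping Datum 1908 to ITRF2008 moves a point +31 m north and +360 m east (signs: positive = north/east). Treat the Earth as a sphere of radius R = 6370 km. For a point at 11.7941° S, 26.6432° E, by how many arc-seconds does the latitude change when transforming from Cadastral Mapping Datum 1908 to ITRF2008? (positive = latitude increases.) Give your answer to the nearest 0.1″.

On a sphere of radius R, 1 rad of latitude = R, so Δφ = ΔN / R = 31.0 / 6370000 = 4.8666e-06 rad = 1.004″.

Δφ = 1.0″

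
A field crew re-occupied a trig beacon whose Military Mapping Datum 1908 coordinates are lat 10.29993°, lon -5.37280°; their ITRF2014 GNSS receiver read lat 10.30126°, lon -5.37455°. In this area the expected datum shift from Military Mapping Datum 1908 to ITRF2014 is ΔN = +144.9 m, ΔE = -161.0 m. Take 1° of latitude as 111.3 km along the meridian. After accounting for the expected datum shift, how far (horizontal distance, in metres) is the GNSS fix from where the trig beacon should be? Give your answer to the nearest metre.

31 m

Observed coordinate differences: Δφ = +0.00133°, Δλ = -0.00175°.
Converting to metres (1° lat = 111300 m, cos φ = 0.983885): observed ΔN = 148.0 m, observed ΔE = -191.6 m.
Subtracting the expected shift leaves a residual of 148.0 − (144.9) = 3.1 m north and -191.6 − (-161.0) = -30.6 m east.
Residual distance = √(3.1² + (-30.6)²) = 30.8 m.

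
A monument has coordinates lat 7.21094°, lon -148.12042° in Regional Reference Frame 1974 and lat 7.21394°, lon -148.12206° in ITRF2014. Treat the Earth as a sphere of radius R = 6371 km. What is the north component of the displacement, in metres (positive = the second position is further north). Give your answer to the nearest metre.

ΔN = 334 m

Δφ = 7.21394° − 7.21094° = +0.00300°; Δλ = -148.12206° − -148.12042° = -0.00164°.
1° along a meridian = πR/180 = 111195 m.
ΔN = Δφ × 111195 = 333.6 m; ΔE = Δλ × 111195 × cos(7.21094°) = -0.00164 × 111195 × 0.992091 = -180.9 m.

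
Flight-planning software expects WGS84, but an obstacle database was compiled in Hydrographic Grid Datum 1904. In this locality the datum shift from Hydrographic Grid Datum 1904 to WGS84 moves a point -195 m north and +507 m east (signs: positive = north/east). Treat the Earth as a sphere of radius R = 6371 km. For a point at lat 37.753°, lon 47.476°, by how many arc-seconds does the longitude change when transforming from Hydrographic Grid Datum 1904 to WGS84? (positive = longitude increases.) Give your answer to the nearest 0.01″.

At latitude 37.753°, cos φ = 0.790658.
One radian of longitude at latitude φ spans R cos φ, so Δλ = ΔE / (R cos φ) = 507.0 / (6371000 × 0.790658) = 1.0065e-04 rad = 20.760″.

Δλ = 20.76″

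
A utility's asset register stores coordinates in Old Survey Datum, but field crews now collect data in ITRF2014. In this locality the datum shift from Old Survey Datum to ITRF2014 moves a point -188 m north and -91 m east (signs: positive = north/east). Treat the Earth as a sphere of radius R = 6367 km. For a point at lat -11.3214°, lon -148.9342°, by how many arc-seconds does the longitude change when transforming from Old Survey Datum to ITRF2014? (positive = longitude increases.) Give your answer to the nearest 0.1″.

Δλ = -3.0″

At latitude -11.3214°, cos φ = 0.980541.
One radian of longitude at latitude φ spans R cos φ, so Δλ = ΔE / (R cos φ) = -91.0 / (6367000 × 0.980541) = -1.4576e-05 rad = -3.007″.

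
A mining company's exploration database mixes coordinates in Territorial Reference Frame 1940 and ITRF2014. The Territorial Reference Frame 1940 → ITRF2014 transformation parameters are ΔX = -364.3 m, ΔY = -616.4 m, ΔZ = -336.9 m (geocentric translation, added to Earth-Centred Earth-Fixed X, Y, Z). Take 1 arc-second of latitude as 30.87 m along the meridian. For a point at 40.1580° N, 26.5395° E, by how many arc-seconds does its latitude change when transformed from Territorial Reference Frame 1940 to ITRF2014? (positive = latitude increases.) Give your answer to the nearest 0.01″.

sin φ = 0.644898, cos φ = 0.764269, sin λ = 0.446815, cos λ = 0.894627.
North component: ΔN = −sin φ cos λ·ΔX − sin φ sin λ·ΔY + cos φ·ΔZ = −(0.644898)(0.894627)(-364.3) − (0.644898)(0.446815)(-616.4) + (0.764269)(-336.9) = 130.31 m.
1° of latitude spans 3600 × 30.87 = 111132 m, so Δφ = 130.31 / 111132 × 3600 = 4.221″.

Δφ = 4.22″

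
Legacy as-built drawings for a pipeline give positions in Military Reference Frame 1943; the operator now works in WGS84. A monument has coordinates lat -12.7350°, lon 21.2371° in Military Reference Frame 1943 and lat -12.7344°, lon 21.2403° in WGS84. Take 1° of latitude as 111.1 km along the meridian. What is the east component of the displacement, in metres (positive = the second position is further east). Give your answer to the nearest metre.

Δφ = -12.7344° − -12.7350° = +0.0006°; Δλ = 21.2403° − 21.2371° = +0.0032°.
ΔN = Δφ × 111100 = 66.7 m; ΔE = Δλ × 111100 × cos(-12.7350°) = +0.0032 × 111100 × 0.975400 = 346.8 m.

ΔE = 347 m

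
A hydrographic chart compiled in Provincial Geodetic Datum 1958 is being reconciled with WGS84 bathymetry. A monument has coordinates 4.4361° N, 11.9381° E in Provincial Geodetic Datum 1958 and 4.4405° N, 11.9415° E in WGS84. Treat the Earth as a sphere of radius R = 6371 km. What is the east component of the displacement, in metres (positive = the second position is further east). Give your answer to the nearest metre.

ΔE = 377 m

Δφ = 4.4405° − 4.4361° = +0.0044°; Δλ = 11.9415° − 11.9381° = +0.0034°.
1° along a meridian = πR/180 = 111195 m.
ΔN = Δφ × 111195 = 489.3 m; ΔE = Δλ × 111195 × cos(4.4361°) = +0.0034 × 111195 × 0.997004 = 376.9 m.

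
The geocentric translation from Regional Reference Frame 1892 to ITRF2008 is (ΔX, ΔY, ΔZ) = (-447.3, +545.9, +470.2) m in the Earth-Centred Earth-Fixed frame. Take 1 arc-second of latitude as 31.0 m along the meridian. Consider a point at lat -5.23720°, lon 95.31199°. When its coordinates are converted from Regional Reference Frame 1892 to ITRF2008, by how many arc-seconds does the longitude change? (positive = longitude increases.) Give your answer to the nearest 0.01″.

sin φ = -0.091279, cos φ = 0.995825, sin λ = 0.995705, cos λ = -0.092579.
East component: ΔE = −sin λ·ΔX + cos λ·ΔY = −(0.995705)(-447.3) + (-0.092579)(545.9) = 394.84 m.
1° of latitude spans 3600 × 31.00 = 111600 m; at latitude φ, 1° of longitude spans that × cos φ = 111134.1 m, so Δλ = 394.84 / 111134.1 × 3600 = 12.790″.

Δλ = 12.79″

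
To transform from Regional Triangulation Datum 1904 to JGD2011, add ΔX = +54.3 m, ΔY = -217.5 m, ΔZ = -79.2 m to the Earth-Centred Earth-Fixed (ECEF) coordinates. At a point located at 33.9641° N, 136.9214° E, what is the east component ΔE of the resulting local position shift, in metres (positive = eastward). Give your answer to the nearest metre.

ΔE = 122 m

The local east axis at (φ, λ) is (−sin λ, cos λ, 0), so ΔE = −sin(136.9214°)·54.3 + cos(136.9214°)·(-217.5) = 121.78 m.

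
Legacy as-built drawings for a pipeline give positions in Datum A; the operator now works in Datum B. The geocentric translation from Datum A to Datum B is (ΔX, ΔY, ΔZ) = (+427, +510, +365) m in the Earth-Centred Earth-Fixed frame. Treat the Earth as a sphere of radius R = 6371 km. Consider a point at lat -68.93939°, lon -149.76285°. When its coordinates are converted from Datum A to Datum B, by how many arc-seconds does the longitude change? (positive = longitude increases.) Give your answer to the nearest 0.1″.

Δλ = -20.3″

sin φ = -0.933201, cos φ = 0.359355, sin λ = -0.503580, cos λ = -0.863948.
East component: ΔE = −sin λ·ΔX + cos λ·ΔY = −(-0.503580)(427) + (-0.863948)(510) = -225.58 m.
1° of latitude spans πR/180 = 111195 m; at latitude φ, 1° of longitude spans that × cos φ = 39958.5 m, so Δλ = -225.58 / 39958.5 × 3600 = -20.324″.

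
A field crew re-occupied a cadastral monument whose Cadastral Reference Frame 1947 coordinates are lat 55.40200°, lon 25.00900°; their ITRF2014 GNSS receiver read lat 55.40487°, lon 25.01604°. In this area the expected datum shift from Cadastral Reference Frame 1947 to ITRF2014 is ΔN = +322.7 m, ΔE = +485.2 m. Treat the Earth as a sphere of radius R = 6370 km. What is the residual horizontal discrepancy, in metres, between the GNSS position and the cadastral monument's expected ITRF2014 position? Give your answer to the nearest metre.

Observed coordinate differences: Δφ = +0.00287°, Δλ = +0.00704°.
Converting to metres (1° lat = 111177 m, cos φ = 0.567815): observed ΔN = 319.1 m, observed ΔE = 444.4 m.
Subtracting the expected shift leaves a residual of 319.1 − (322.7) = -3.6 m north and 444.4 − (485.2) = -40.8 m east.
Residual distance = √((-3.6)² + (-40.8)²) = 40.9 m.

41 m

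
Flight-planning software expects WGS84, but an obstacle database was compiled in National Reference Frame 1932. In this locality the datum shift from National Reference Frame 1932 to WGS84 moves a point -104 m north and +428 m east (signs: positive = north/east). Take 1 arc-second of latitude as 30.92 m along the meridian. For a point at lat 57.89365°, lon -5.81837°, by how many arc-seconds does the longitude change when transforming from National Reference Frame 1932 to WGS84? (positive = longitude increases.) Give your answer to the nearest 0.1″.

At latitude 57.89365°, cos φ = 0.531492.
1″ of longitude at this latitude = 30.92 × cos φ = 16.4337 m, so Δλ = 428.0 / 16.4337 = 26.044″.

Δλ = 26.0″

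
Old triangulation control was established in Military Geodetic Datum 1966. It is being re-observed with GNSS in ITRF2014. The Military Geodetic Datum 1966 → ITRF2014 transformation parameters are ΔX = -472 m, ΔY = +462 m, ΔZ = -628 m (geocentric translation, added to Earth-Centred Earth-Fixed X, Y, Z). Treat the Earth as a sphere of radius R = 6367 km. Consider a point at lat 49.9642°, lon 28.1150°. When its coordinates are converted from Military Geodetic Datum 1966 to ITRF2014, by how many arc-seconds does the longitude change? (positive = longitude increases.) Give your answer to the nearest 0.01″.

sin φ = 0.765643, cos φ = 0.643266, sin λ = 0.471243, cos λ = 0.882004.
East component: ΔE = −sin λ·ΔX + cos λ·ΔY = −(0.471243)(-472) + (0.882004)(462) = 629.91 m.
1° of latitude spans πR/180 = 111125 m; at latitude φ, 1° of longitude spans that × cos φ = 71483.0 m, so Δλ = 629.91 / 71483.0 × 3600 = 31.723″.

Δλ = 31.72″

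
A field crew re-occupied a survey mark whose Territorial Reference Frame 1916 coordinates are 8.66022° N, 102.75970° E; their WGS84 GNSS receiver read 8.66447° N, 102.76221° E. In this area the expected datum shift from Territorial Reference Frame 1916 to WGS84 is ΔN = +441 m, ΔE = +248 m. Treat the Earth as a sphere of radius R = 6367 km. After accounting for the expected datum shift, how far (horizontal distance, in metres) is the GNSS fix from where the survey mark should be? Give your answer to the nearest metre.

42 m

Observed coordinate differences: Δφ = +0.00425°, Δλ = +0.00251°.
Converting to metres (1° lat = 111125 m, cos φ = 0.988599): observed ΔN = 472.3 m, observed ΔE = 275.7 m.
Subtracting the expected shift leaves a residual of 472.3 − (441) = 31.3 m north and 275.7 − (248) = 27.7 m east.
Residual distance = √(31.3² + 27.7²) = 41.8 m.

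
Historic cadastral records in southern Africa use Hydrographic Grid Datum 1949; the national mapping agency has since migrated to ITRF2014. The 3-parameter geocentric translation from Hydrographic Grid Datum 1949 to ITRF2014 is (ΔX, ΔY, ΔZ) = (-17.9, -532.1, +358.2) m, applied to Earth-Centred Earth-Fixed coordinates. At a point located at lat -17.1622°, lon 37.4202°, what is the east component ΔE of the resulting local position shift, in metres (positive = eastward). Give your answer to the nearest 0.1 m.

ΔE = -411.7 m

The local east axis at (φ, λ) is (−sin λ, cos λ, 0), so ΔE = −sin(37.4202°)·(-17.9) + cos(37.4202°)·(-532.1) = -411.72 m.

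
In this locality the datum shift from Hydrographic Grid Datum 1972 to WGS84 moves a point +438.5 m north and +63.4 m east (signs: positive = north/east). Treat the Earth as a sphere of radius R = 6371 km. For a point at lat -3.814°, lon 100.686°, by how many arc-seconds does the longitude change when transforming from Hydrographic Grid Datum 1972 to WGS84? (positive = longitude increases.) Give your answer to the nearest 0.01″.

Δλ = 2.06″

At latitude -3.814°, cos φ = 0.997785.
One radian of longitude at latitude φ spans R cos φ, so Δλ = ΔE / (R cos φ) = 63.4 / (6371000 × 0.997785) = 9.9734e-06 rad = 2.057″.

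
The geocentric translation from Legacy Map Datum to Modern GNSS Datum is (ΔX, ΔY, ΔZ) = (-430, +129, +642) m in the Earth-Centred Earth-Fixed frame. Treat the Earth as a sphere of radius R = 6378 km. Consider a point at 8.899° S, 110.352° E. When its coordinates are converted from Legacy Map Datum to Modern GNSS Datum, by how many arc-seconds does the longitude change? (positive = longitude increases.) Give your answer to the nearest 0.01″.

Δλ = 11.73″

sin φ = -0.154693, cos φ = 0.987963, sin λ = 0.937574, cos λ = -0.347787.
East component: ΔE = −sin λ·ΔX + cos λ·ΔY = −(0.937574)(-430) + (-0.347787)(129) = 358.29 m.
1° of latitude spans πR/180 = 111317 m; at latitude φ, 1° of longitude spans that × cos φ = 109977.1 m, so Δλ = 358.29 / 109977.1 × 3600 = 11.728″.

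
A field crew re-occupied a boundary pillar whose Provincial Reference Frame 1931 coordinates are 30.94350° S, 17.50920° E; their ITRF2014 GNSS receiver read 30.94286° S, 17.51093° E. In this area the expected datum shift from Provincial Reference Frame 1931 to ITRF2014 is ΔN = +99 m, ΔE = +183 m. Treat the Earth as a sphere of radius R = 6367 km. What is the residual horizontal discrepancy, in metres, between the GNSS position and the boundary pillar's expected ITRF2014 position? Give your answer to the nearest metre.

Observed coordinate differences: Δφ = +0.00064°, Δλ = +0.00173°.
Converting to metres (1° lat = 111125 m, cos φ = 0.857675): observed ΔN = 71.1 m, observed ΔE = 164.9 m.
Subtracting the expected shift leaves a residual of 71.1 − (99) = -27.9 m north and 164.9 − (183) = -18.1 m east.
Residual distance = √((-27.9)² + (-18.1)²) = 33.2 m.

33 m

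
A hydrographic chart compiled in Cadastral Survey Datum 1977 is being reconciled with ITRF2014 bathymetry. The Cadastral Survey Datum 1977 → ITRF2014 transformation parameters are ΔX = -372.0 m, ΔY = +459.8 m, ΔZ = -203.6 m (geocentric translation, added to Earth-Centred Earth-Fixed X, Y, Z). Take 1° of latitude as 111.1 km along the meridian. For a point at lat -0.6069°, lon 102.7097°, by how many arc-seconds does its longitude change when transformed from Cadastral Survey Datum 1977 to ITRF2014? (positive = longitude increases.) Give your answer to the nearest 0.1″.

sin φ = -0.010592, cos φ = 0.999944, sin λ = 0.975497, cos λ = -0.220011.
East component: ΔE = −sin λ·ΔX + cos λ·ΔY = −(0.975497)(-372.0) + (-0.220011)(459.8) = 261.72 m.
1° of latitude spans 111100 m; at latitude φ, 1° of longitude spans that × cos φ = 111093.8 m, so Δλ = 261.72 / 111093.8 × 3600 = 8.481″.

Δλ = 8.5″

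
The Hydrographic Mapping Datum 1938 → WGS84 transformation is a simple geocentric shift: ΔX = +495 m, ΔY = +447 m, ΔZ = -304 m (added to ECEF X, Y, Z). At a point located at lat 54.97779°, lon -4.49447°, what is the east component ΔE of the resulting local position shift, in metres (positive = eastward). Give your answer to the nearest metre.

At φ = 54.97779°, λ = -4.49447°: sin φ = 0.818930, cos φ = 0.573894, sin λ = -0.078363, cos λ = 0.996925.
ΔE = −sin λ·ΔX + cos λ·ΔY = −(-0.078363)·(495) + (0.996925)·(447) = 484.42 m.

ΔE = 484 m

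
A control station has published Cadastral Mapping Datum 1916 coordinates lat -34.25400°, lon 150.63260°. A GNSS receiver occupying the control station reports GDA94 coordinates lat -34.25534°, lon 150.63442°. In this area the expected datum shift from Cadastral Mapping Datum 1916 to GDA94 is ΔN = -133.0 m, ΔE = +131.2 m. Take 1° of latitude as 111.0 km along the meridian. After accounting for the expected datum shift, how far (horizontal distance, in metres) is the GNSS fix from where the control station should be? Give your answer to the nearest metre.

39 m

Observed coordinate differences: Δφ = -0.00134°, Δλ = +0.00182°.
Converting to metres (1° lat = 111000 m, cos φ = 0.826550): observed ΔN = -148.7 m, observed ΔE = 167.0 m.
Subtracting the expected shift leaves a residual of -148.7 − (-133.0) = -15.7 m north and 167.0 − (131.2) = 35.8 m east.
Residual distance = √((-15.7)² + 35.8²) = 39.1 m.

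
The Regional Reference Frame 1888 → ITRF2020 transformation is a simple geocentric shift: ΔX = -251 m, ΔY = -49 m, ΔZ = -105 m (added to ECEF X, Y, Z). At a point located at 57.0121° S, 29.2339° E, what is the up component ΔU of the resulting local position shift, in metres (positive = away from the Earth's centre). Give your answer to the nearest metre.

ΔU = -44 m

At φ = -57.0121°, λ = 29.2339°: sin φ = -0.838786, cos φ = 0.544462, sin λ = 0.488376, cos λ = 0.872633.
ΔU = cos φ cos λ·ΔX + cos φ sin λ·ΔY + sin φ·ΔZ = (0.544462)(0.872633)(-251) + (0.544462)(0.488376)(-49) + (-0.838786)(-105) = -44.21 m.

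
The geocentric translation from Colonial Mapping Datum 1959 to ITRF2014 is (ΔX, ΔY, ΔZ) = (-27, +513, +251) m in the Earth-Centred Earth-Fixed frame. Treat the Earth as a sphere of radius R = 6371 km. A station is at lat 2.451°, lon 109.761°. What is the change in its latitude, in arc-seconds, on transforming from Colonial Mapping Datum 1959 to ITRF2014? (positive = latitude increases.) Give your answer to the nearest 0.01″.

Δφ = 7.44″

sin φ = 0.042765, cos φ = 0.999085, sin λ = 0.941111, cos λ = -0.338097.
North component: ΔN = −sin φ cos λ·ΔX − sin φ sin λ·ΔY + cos φ·ΔZ = −(0.042765)(-0.338097)(-27) − (0.042765)(0.941111)(513) + (0.999085)(251) = 229.73 m.
1° of latitude spans πR/180 = 111195 m, so Δφ = 229.73 / 111195 × 3600 = 7.438″.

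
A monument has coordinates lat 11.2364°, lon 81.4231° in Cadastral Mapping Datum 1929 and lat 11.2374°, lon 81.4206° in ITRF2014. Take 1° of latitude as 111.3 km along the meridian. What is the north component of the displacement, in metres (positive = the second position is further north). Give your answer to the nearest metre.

ΔN = 111 m

Δφ = 11.2374° − 11.2364° = +0.0010°; Δλ = 81.4206° − 81.4231° = -0.0025°.
ΔN = Δφ × 111300 = 111.3 m; ΔE = Δλ × 111300 × cos(11.2364°) = -0.0025 × 111300 × 0.980832 = -272.9 m.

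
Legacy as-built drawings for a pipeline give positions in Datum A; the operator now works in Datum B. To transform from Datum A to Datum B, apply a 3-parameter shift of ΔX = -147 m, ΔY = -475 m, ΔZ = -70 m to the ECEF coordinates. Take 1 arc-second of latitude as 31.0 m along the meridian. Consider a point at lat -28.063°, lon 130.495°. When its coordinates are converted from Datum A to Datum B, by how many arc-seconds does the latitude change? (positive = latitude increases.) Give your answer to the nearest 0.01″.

sin φ = -0.470442, cos φ = 0.882431, sin λ = 0.760463, cos λ = -0.649382.
North component: ΔN = −sin φ cos λ·ΔX − sin φ sin λ·ΔY + cos φ·ΔZ = −(-0.470442)(-0.649382)(-147) − (-0.470442)(0.760463)(-475) + (0.882431)(-70) = -186.80 m.
1° of latitude spans 3600 × 31.00 = 111600 m, so Δφ = -186.80 / 111600 × 3600 = -6.026″.

Δφ = -6.03″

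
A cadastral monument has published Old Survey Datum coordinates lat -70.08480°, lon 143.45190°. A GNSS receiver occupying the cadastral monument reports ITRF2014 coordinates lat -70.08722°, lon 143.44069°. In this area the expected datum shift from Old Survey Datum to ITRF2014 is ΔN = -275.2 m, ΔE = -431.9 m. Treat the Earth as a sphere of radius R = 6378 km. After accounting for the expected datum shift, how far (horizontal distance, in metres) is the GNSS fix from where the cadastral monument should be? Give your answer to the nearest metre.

Observed coordinate differences: Δφ = -0.00242°, Δλ = -0.01121°.
Converting to metres (1° lat = 111317 m, cos φ = 0.340629): observed ΔN = -269.4 m, observed ΔE = -425.1 m.
Subtracting the expected shift leaves a residual of -269.4 − (-275.2) = 5.8 m north and -425.1 − (-431.9) = 6.8 m east.
Residual distance = √(5.8² + 6.8²) = 9.0 m.

9 m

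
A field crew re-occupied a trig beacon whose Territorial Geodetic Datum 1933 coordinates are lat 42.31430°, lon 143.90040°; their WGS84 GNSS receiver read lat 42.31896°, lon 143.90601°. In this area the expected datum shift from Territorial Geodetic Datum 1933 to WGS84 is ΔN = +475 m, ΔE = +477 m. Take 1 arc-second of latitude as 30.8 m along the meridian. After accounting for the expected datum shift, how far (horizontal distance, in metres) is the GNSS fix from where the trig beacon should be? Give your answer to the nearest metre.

45 m

Observed coordinate differences: Δφ = +0.00466°, Δλ = +0.00561°.
Converting to metres (1° lat = 110880 m, cos φ = 0.739463): observed ΔN = 516.7 m, observed ΔE = 460.0 m.
Subtracting the expected shift leaves a residual of 516.7 − (475) = 41.7 m north and 460.0 − (477) = -17.0 m east.
Residual distance = √(41.7² + (-17.0)²) = 45.0 m.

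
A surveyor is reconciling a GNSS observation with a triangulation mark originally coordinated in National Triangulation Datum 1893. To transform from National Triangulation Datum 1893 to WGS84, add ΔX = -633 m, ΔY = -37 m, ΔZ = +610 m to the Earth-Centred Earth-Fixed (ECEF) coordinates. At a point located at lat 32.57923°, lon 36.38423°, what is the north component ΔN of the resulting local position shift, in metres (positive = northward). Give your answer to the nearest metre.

At φ = 32.57923°, λ = 36.38423°: sin φ = 0.538465, cos φ = 0.842648, sin λ = 0.593197, cos λ = 0.805057.
ΔN = −sin φ cos λ·ΔX − sin φ sin λ·ΔY + cos φ·ΔZ = −(0.538465)(0.805057)(-633) − (0.538465)(0.593197)(-37) + (0.842648)(610) = 800.24 m.

ΔN = 800 m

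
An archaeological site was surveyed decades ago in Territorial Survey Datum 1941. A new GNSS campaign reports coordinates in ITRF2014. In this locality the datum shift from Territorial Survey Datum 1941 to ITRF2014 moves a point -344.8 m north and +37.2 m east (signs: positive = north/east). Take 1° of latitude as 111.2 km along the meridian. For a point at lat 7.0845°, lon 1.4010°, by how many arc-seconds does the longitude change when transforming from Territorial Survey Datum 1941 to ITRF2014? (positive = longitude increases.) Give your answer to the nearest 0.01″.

At latitude 7.0845°, cos φ = 0.992365.
1° of longitude at this latitude = 111.2 × cos φ = 110.35 km, so Δλ = 37.2 / 110351.0 = 0.0003371° = 1.214″.

Δλ = 1.21″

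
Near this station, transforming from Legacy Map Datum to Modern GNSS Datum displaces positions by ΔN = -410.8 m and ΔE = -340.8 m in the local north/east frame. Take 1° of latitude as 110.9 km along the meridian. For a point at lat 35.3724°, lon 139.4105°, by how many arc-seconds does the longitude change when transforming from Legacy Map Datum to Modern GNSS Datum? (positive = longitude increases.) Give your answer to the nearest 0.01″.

Δλ = -13.57″

At latitude 35.3724°, cos φ = 0.815407.
1° of longitude at this latitude = 110.9 × cos φ = 90.43 km, so Δλ = -340.8 / 90428.6 = -0.0037687° = -13.567″.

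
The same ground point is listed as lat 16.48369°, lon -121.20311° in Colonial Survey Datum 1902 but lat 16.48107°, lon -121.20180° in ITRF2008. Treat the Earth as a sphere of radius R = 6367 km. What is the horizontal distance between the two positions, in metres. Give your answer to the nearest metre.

323 m

Δφ = 16.48107° − 16.48369° = -0.00262°; Δλ = -121.20180° − -121.20311° = +0.00131°.
1° along a meridian = πR/180 = 111125 m.
ΔN = Δφ × 111125 = -291.1 m; ΔE = Δλ × 111125 × cos(16.48369°) = +0.00131 × 111125 × 0.958901 = 139.6 m.
Distance = √(ΔE² + ΔN²) = √(139.6² + (-291.1)²) = 322.9 m.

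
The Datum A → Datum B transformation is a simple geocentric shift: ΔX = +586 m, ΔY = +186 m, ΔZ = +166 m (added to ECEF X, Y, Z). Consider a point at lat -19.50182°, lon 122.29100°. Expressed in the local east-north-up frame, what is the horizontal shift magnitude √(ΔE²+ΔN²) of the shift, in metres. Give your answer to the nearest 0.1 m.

At φ = -19.50182°, λ = 122.29100°: sin φ = -0.333837, cos φ = 0.942631, sin λ = 0.845346, cos λ = -0.534220.
ΔE = −sin λ·ΔX + cos λ·ΔY = −(0.845346)·(586) + (-0.534220)·(186) = -594.74 m.
ΔN = −sin φ cos λ·ΔX − sin φ sin λ·ΔY + cos φ·ΔZ = −(-0.333837)(-0.534220)(586) − (-0.333837)(0.845346)(186) + (0.942631)(166) = 104.46 m.
Horizontal magnitude = √(ΔE² + ΔN²) = √((-594.74)² + 104.46²) = 603.84 m.

603.8 m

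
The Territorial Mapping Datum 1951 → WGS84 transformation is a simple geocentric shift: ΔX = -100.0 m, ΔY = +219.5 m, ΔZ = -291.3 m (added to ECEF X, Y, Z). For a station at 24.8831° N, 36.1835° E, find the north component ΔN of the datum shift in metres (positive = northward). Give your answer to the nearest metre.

At φ = 24.8831°, λ = 36.1835°: sin φ = 0.420768, cos φ = 0.907168, sin λ = 0.590373, cos λ = 0.807130.
ΔN = −sin φ cos λ·ΔX − sin φ sin λ·ΔY + cos φ·ΔZ = −(0.420768)(0.807130)(-100.0) − (0.420768)(0.590373)(219.5) + (0.907168)(-291.3) = -284.82 m.

ΔN = -285 m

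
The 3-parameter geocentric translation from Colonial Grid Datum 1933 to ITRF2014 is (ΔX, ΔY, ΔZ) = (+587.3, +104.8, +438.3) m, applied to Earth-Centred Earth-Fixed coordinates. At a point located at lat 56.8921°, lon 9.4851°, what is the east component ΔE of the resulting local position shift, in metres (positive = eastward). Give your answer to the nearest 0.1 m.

At φ = 56.8921°, λ = 9.4851°: sin φ = 0.837643, cos φ = 0.546217, sin λ = 0.164791, cos λ = 0.986328.
ΔE = −sin λ·ΔX + cos λ·ΔY = −(0.164791)·(587.3) + (0.986328)·(104.8) = 6.59 m.

ΔE = 6.6 m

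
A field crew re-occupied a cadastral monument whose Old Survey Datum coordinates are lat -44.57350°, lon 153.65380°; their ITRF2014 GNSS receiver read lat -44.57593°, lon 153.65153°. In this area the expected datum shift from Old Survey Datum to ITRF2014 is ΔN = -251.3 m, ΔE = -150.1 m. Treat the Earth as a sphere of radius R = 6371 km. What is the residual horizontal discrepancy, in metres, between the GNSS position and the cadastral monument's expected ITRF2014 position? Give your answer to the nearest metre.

35 m

Observed coordinate differences: Δφ = -0.00243°, Δλ = -0.00227°.
Converting to metres (1° lat = 111195 m, cos φ = 0.712351): observed ΔN = -270.2 m, observed ΔE = -179.8 m.
Subtracting the expected shift leaves a residual of -270.2 − (-251.3) = -18.9 m north and -179.8 − (-150.1) = -29.7 m east.
Residual distance = √((-18.9)² + (-29.7)²) = 35.2 m.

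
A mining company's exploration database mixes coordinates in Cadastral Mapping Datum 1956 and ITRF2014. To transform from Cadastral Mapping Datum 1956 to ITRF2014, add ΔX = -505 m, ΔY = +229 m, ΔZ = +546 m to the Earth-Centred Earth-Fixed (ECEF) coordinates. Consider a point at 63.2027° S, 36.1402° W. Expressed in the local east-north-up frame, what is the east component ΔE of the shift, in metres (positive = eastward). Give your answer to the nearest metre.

At φ = -63.2027°, λ = -36.1402°: sin φ = -0.892607, cos φ = 0.450835, sin λ = -0.589763, cos λ = 0.807576.
ΔE = −sin λ·ΔX + cos λ·ΔY = −(-0.589763)·(-505) + (0.807576)·(229) = -112.90 m.

ΔE = -113 m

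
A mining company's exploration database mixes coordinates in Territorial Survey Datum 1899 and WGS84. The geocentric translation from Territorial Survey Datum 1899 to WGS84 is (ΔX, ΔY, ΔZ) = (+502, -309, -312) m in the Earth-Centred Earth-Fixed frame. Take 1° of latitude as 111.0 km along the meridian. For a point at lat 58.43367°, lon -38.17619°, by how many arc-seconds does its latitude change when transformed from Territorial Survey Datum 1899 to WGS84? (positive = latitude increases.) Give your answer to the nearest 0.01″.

Δφ = -21.48″

sin φ = 0.852035, cos φ = 0.523485, sin λ = -0.618082, cos λ = 0.786114.
North component: ΔN = −sin φ cos λ·ΔX − sin φ sin λ·ΔY + cos φ·ΔZ = −(0.852035)(0.786114)(502) − (0.852035)(-0.618082)(-309) + (0.523485)(-312) = -662.29 m.
1° of latitude spans 111000 m, so Δφ = -662.29 / 111000 × 3600 = -21.480″.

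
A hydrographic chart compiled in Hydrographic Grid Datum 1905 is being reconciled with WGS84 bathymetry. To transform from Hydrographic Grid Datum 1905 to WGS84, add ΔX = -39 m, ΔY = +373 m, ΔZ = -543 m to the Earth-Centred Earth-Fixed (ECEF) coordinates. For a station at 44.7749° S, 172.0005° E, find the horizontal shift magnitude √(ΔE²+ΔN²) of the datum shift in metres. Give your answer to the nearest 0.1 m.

The local east axis at (φ, λ) is (−sin λ, cos λ, 0), so ΔE = −sin(172.0005°)·(-39) + cos(172.0005°)·373 = -363.94 m.
The local north axis is (−sin φ cos λ, −sin φ sin λ, cos φ), giving ΔN = 27.201 + 36.560 − 385.464 = -321.70 m.
Horizontal magnitude = √(ΔE² + ΔN²) = √((-363.94)² + (-321.70)²) = 485.74 m.

485.7 m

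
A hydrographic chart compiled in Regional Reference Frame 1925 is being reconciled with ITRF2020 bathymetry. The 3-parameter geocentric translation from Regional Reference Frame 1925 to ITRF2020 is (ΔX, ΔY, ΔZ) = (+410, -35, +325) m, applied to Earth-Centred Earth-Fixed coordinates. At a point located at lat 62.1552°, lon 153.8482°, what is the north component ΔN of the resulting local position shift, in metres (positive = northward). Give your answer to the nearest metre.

ΔN = 491 m

The local north axis is (−sin φ cos λ, −sin φ sin λ, cos φ), giving ΔN = 325.416 + 13.640 + 151.800 = 490.86 m.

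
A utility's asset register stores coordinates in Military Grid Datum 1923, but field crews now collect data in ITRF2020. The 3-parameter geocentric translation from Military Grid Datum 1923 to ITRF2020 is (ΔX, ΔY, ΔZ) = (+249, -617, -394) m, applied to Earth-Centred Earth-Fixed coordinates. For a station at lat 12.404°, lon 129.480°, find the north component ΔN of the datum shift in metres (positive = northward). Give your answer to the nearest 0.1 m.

ΔN = -248.5 m

The local north axis is (−sin φ cos λ, −sin φ sin λ, cos φ), giving ΔN = 34.007 + 102.296 − 384.803 = -248.50 m.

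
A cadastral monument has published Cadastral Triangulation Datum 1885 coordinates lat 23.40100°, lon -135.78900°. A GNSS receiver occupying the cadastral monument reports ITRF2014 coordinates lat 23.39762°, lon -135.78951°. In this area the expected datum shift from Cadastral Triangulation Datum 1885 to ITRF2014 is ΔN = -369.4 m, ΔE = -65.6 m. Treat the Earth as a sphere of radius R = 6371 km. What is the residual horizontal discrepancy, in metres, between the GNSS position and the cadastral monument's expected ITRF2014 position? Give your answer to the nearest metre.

Observed coordinate differences: Δφ = -0.00338°, Δλ = -0.00051°.
Converting to metres (1° lat = 111195 m, cos φ = 0.917748): observed ΔN = -375.8 m, observed ΔE = -52.0 m.
Subtracting the expected shift leaves a residual of -375.8 − (-369.4) = -6.4 m north and -52.0 − (-65.6) = 13.6 m east.
Residual distance = √((-6.4)² + 13.6²) = 15.0 m.

15 m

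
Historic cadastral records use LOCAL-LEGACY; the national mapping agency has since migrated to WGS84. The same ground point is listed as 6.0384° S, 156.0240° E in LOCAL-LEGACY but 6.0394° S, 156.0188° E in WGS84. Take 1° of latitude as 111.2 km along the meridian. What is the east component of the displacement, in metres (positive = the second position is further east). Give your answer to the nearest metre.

ΔE = -575 m

Δφ = -6.0394° − -6.0384° = -0.0010°; Δλ = 156.0188° − 156.0240° = -0.0052°.
ΔN = Δφ × 111200 = -111.2 m; ΔE = Δλ × 111200 × cos(-6.0384°) = -0.0052 × 111200 × 0.994452 = -575.0 m.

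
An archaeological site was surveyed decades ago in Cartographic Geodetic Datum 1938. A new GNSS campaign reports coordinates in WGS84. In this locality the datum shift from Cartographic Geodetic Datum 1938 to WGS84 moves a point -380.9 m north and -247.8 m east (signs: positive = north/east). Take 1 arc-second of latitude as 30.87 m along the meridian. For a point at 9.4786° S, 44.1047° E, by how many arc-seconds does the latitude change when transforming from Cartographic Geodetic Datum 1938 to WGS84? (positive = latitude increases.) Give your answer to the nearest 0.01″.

Δφ = -12.34″

1″ of latitude = 30.87 m, so Δφ = -380.9 / 30.87 = -12.339″.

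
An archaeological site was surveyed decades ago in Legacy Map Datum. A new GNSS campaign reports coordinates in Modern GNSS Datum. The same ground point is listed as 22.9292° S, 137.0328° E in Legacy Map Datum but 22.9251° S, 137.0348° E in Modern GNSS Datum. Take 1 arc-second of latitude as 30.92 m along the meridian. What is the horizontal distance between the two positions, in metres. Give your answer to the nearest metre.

Δφ = -22.9251° − -22.9292° = +0.0041°; Δλ = 137.0348° − 137.0328° = +0.0020°.
1° of latitude = 3600 × 30.92 = 111312 m.
ΔN = Δφ × 111312 = 456.4 m; ΔE = Δλ × 111312 × cos(-22.9292°) = +0.0020 × 111312 × 0.920987 = 205.0 m.
Distance = √(ΔE² + ΔN²) = √(205.0² + 456.4²) = 500.3 m.

500 m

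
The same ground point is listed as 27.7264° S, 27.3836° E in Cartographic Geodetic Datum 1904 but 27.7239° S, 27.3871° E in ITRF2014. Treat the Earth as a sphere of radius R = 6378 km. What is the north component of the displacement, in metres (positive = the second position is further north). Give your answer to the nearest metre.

Δφ = -27.7239° − -27.7264° = +0.0025°; Δλ = 27.3871° − 27.3836° = +0.0035°.
1° along a meridian = πR/180 = 111317 m.
ΔN = Δφ × 111317 = 278.3 m; ΔE = Δλ × 111317 × cos(-27.7264°) = +0.0035 × 111317 × 0.885179 = 344.9 m.

ΔN = 278 m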